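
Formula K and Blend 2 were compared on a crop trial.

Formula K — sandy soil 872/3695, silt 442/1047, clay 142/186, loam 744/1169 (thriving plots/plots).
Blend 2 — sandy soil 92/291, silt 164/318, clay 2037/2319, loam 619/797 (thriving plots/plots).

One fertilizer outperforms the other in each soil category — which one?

Blend 2

Sandy soil: Formula K 872/3695 = 23.6%, Blend 2 92/291 = 31.6% → Blend 2
Silt: Formula K 442/1047 = 42.2%, Blend 2 164/318 = 51.6% → Blend 2
Clay: Formula K 142/186 = 76.3%, Blend 2 2037/2319 = 87.8% → Blend 2
Loam: Formula K 744/1169 = 63.6%, Blend 2 619/797 = 77.7% → Blend 2
Blend 2 has the higher rate in all 4 groups.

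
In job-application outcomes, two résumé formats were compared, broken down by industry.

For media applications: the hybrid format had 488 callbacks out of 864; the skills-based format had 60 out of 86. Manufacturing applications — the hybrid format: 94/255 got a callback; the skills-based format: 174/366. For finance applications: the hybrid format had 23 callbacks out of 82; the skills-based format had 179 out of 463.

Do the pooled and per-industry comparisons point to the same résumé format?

Media: the hybrid format 488/864 = 56.5%, the skills-based format 60/86 = 69.8% → the skills-based format
Manufacturing: the hybrid format 94/255 = 36.9%, the skills-based format 174/366 = 47.5% → the skills-based format
Finance: the hybrid format 23/82 = 28.0%, the skills-based format 179/463 = 38.7% → the skills-based format
Overall: the hybrid format 605/1201 = 50.4%, the skills-based format 413/915 = 45.1% → the hybrid format
The skills-based format wins each industry group but the hybrid format wins overall — the comparison reverses. The skills-based format's applications skew toward finance, which has a lower base rate.

No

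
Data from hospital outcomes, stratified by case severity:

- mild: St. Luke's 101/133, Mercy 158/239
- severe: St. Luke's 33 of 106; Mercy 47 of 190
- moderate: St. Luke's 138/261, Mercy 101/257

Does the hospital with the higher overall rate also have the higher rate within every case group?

Yes

Mild: St. Luke's 101/133 = 75.9%, Mercy 158/239 = 66.1% → St. Luke's
Severe: St. Luke's 33/106 = 31.1%, Mercy 47/190 = 24.7% → St. Luke's
Moderate: St. Luke's 138/261 = 52.9%, Mercy 101/257 = 39.3% → St. Luke's
Overall: St. Luke's 272/500 = 54.4%, Mercy 306/686 = 44.6% → St. Luke's
St. Luke's wins overall and in every case group — no reversal.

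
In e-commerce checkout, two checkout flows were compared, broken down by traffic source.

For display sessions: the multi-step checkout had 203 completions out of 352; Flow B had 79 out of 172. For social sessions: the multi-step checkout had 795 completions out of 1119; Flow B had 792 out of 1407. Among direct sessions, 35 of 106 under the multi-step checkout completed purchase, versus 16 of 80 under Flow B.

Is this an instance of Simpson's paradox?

Display: the multi-step checkout 203/352 = 57.7%, Flow B 79/172 = 45.9% → the multi-step checkout
Social: the multi-step checkout 795/1119 = 71.0%, Flow B 792/1407 = 56.3% → the multi-step checkout
Direct: the multi-step checkout 35/106 = 33.0%, Flow B 16/80 = 20.0% → the multi-step checkout
Overall: the multi-step checkout 1033/1577 = 65.5%, Flow B 887/1659 = 53.5% → the multi-step checkout
The multi-step checkout wins overall and in every traffic group — no reversal.

No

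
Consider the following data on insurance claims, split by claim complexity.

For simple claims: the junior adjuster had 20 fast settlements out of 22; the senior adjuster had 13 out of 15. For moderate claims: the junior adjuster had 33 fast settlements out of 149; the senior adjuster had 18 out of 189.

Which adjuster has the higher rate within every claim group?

Simple: the junior adjuster 20/22 = 90.9%, the senior adjuster 13/15 = 86.7% → the junior adjuster
Moderate: the junior adjuster 33/149 = 22.1%, the senior adjuster 18/189 = 9.5% → the junior adjuster
The junior adjuster has the higher rate in both groups.

the junior adjuster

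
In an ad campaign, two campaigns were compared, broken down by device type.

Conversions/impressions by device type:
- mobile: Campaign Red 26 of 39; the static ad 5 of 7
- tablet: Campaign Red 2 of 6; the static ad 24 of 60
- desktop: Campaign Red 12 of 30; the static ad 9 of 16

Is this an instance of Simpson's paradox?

Yes

Mobile: Campaign Red 26/39 = 66.7%, the static ad 5/7 = 71.4% → the static ad
Tablet: Campaign Red 2/6 = 33.3%, the static ad 24/60 = 40.0% → the static ad
Desktop: Campaign Red 12/30 = 40.0%, the static ad 9/16 = 56.2% → the static ad
Overall: Campaign Red 40/75 = 53.3%, the static ad 38/83 = 45.8% → Campaign Red
The static ad wins each device group but Campaign Red wins overall — the comparison reverses. The static ad's impressions skew toward tablet, which has a lower base rate.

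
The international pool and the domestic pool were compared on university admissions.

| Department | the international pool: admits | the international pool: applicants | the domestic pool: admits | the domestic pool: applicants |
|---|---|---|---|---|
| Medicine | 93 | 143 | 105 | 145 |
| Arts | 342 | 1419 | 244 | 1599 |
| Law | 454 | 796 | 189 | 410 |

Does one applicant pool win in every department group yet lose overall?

Medicine: the international pool 93/143 = 65.0%, the domestic pool 105/145 = 72.4% → the domestic pool
Arts: the international pool 342/1419 = 24.1%, the domestic pool 244/1599 = 15.3% → the international pool
Law: the international pool 454/796 = 57.0%, the domestic pool 189/410 = 46.1% → the international pool
Overall: the international pool 889/2358 = 37.7%, the domestic pool 538/2154 = 25.0% → the international pool
Neither sweeps: the international pool wins 2 of 3 groups, the domestic pool wins 1. The international pool wins overall but not every group — no Simpson reversal.

No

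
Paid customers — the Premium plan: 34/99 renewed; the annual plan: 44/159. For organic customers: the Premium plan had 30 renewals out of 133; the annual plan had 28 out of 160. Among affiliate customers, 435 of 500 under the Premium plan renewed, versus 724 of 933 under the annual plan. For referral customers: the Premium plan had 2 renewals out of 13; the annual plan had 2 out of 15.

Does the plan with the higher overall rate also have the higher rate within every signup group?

Paid: the Premium plan 34/99 = 34.3%, the annual plan 44/159 = 27.7% → the Premium plan
Organic: the Premium plan 30/133 = 22.6%, the annual plan 28/160 = 17.5% → the Premium plan
Affiliate: the Premium plan 435/500 = 87.0%, the annual plan 724/933 = 77.6% → the Premium plan
Referral: the Premium plan 2/13 = 15.4%, the annual plan 2/15 = 13.3% → the Premium plan
Overall: the Premium plan 501/745 = 67.2%, the annual plan 798/1267 = 63.0% → the Premium plan
The Premium plan wins overall and in every signup group — no reversal.

Yes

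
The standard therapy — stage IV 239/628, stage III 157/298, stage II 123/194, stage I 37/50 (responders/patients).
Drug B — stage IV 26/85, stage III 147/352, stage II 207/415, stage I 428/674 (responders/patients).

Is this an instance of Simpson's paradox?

Stage IV: the standard therapy 239/628 = 38.1%, Drug B 26/85 = 30.6% → the standard therapy
Stage III: the standard therapy 157/298 = 52.7%, Drug B 147/352 = 41.8% → the standard therapy
Stage II: the standard therapy 123/194 = 63.4%, Drug B 207/415 = 49.9% → the standard therapy
Stage I: the standard therapy 37/50 = 74.0%, Drug B 428/674 = 63.5% → the standard therapy
Overall: the standard therapy 556/1170 = 47.5%, Drug B 808/1526 = 52.9% → Drug B
The standard therapy wins each disease group but Drug B wins overall — the comparison reverses. The standard therapy's patients skew toward stage IV, which has a lower base rate.

Yes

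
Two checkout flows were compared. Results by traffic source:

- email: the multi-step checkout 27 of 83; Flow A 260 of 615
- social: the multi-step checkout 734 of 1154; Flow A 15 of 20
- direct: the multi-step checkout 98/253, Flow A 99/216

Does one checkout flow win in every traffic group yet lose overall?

Yes

Email: the multi-step checkout 27/83 = 32.5%, Flow A 260/615 = 42.3% → Flow A
Social: the multi-step checkout 734/1154 = 63.6%, Flow A 15/20 = 75.0% → Flow A
Direct: the multi-step checkout 98/253 = 38.7%, Flow A 99/216 = 45.8% → Flow A
Overall: the multi-step checkout 859/1490 = 57.7%, Flow A 374/851 = 43.9% → the multi-step checkout
Flow A wins each traffic group but the multi-step checkout wins overall — the comparison reverses. Flow A's sessions skew toward email, which has a lower base rate.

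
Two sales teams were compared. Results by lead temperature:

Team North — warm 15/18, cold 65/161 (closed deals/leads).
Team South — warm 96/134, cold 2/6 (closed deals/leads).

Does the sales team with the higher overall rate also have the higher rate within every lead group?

Warm: Team North 15/18 = 83.3%, Team South 96/134 = 71.6% → Team North
Cold: Team North 65/161 = 40.4%, Team South 2/6 = 33.3% → Team North
Overall: Team North 80/179 = 44.7%, Team South 98/140 = 70.0% → Team South
Team North wins each lead group but Team South wins overall — the comparison reverses. Team North's leads skew toward cold, which has a lower base rate.

No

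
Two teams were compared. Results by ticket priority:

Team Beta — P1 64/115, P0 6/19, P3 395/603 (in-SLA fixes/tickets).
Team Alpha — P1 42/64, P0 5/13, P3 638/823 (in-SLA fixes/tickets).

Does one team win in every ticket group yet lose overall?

No

P1: Team Beta 64/115 = 55.7%, Team Alpha 42/64 = 65.6% → Team Alpha
P0: Team Beta 6/19 = 31.6%, Team Alpha 5/13 = 38.5% → Team Alpha
P3: Team Beta 395/603 = 65.5%, Team Alpha 638/823 = 77.5% → Team Alpha
Overall: Team Beta 465/737 = 63.1%, Team Alpha 685/900 = 76.1% → Team Alpha
Team Alpha wins overall and in every ticket group — no reversal.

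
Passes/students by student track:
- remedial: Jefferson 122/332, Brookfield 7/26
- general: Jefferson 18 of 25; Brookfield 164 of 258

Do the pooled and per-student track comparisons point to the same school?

No

Remedial: Jefferson 122/332 = 36.7%, Brookfield 7/26 = 26.9% → Jefferson
General: Jefferson 18/25 = 72.0%, Brookfield 164/258 = 63.6% → Jefferson
Overall: Jefferson 140/357 = 39.2%, Brookfield 171/284 = 60.2% → Brookfield
Jefferson wins each student group but Brookfield wins overall — the comparison reverses. Jefferson's students skew toward remedial, which has a lower base rate.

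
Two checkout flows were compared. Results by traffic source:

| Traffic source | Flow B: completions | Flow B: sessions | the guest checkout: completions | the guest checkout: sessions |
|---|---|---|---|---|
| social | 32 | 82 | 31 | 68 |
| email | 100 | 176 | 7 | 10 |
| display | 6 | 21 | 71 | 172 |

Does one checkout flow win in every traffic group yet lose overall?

Social: Flow B 32/82 = 39.0%, the guest checkout 31/68 = 45.6% → the guest checkout
Email: Flow B 100/176 = 56.8%, the guest checkout 7/10 = 70.0% → the guest checkout
Display: Flow B 6/21 = 28.6%, the guest checkout 71/172 = 41.3% → the guest checkout
Overall: Flow B 138/279 = 49.5%, the guest checkout 109/250 = 43.6% → Flow B
The guest checkout wins each traffic group but Flow B wins overall — the comparison reverses. The guest checkout's sessions skew toward display, which has a lower base rate.

Yes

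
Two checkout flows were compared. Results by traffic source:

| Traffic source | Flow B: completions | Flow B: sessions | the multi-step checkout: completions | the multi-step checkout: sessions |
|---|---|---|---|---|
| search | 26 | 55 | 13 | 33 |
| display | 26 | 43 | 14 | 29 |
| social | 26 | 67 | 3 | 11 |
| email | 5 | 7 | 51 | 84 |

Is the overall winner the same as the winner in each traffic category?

Search: Flow B 26/55 = 47.3%, the multi-step checkout 13/33 = 39.4% → Flow B
Display: Flow B 26/43 = 60.5%, the multi-step checkout 14/29 = 48.3% → Flow B
Social: Flow B 26/67 = 38.8%, the multi-step checkout 3/11 = 27.3% → Flow B
Email: Flow B 5/7 = 71.4%, the multi-step checkout 51/84 = 60.7% → Flow B
Overall: Flow B 83/172 = 48.3%, the multi-step checkout 81/157 = 51.6% → the multi-step checkout
Flow B wins each traffic group but the multi-step checkout wins overall — the comparison reverses. Flow B's sessions skew toward social, which has a lower base rate.

No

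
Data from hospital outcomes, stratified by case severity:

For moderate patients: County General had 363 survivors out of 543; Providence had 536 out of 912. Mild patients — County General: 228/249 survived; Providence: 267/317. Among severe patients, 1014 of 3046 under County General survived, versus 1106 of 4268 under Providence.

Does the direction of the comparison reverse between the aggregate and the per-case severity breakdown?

No

Moderate: County General 363/543 = 66.9%, Providence 536/912 = 58.8% → County General
Mild: County General 228/249 = 91.6%, Providence 267/317 = 84.2% → County General
Severe: County General 1014/3046 = 33.3%, Providence 1106/4268 = 25.9% → County General
Overall: County General 1605/3838 = 41.8%, Providence 1909/5497 = 34.7% → County General
County General wins overall and in every case group — no reversal.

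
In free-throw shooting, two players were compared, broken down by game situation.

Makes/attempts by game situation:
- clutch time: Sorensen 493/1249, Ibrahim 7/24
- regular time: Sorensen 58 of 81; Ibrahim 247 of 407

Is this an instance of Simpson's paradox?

Yes

Clutch time: Sorensen 493/1249 = 39.5%, Ibrahim 7/24 = 29.2% → Sorensen
Regular time: Sorensen 58/81 = 71.6%, Ibrahim 247/407 = 60.7% → Sorensen
Overall: Sorensen 551/1330 = 41.4%, Ibrahim 254/431 = 58.9% → Ibrahim
Sorensen wins each game group but Ibrahim wins overall — the comparison reverses. Sorensen's attempts skew toward clutch time, which has a lower base rate.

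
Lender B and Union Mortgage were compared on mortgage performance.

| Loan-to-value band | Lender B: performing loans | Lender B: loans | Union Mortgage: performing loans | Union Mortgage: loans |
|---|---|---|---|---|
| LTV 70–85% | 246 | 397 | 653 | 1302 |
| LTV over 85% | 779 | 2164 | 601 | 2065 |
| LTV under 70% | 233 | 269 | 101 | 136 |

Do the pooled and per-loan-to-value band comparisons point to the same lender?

Yes

LTV 70–85%: Lender B 246/397 = 62.0%, Union Mortgage 653/1302 = 50.2% → Lender B
LTV over 85%: Lender B 779/2164 = 36.0%, Union Mortgage 601/2065 = 29.1% → Lender B
LTV under 70%: Lender B 233/269 = 86.6%, Union Mortgage 101/136 = 74.3% → Lender B
Overall: Lender B 1258/2830 = 44.5%, Union Mortgage 1355/3503 = 38.7% → Lender B
Lender B wins overall and in every loan-to-value group — no reversal.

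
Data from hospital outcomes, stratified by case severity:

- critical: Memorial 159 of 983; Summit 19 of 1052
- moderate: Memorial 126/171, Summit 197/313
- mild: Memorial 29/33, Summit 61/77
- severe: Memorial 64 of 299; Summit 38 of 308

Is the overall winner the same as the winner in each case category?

Yes

Critical: Memorial 159/983 = 16.2%, Summit 19/1052 = 1.8% → Memorial
Moderate: Memorial 126/171 = 73.7%, Summit 197/313 = 62.9% → Memorial
Mild: Memorial 29/33 = 87.9%, Summit 61/77 = 79.2% → Memorial
Severe: Memorial 64/299 = 21.4%, Summit 38/308 = 12.3% → Memorial
Overall: Memorial 378/1486 = 25.4%, Summit 315/1750 = 18.0% → Memorial
Memorial wins overall and in every case group — no reversal.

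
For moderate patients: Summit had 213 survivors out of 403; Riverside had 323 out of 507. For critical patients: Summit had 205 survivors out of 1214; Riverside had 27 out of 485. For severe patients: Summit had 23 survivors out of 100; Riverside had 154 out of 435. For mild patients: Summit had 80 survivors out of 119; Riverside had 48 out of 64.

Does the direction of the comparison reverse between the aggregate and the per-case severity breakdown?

Moderate: Summit 213/403 = 52.9%, Riverside 323/507 = 63.7% → Riverside
Critical: Summit 205/1214 = 16.9%, Riverside 27/485 = 5.6% → Summit
Severe: Summit 23/100 = 23.0%, Riverside 154/435 = 35.4% → Riverside
Mild: Summit 80/119 = 67.2%, Riverside 48/64 = 75.0% → Riverside
Overall: Summit 521/1836 = 28.4%, Riverside 552/1491 = 37.0% → Riverside
Neither sweeps: Summit wins 1 of 4 groups, Riverside wins 3. Riverside wins overall but not every group — no Simpson reversal.

No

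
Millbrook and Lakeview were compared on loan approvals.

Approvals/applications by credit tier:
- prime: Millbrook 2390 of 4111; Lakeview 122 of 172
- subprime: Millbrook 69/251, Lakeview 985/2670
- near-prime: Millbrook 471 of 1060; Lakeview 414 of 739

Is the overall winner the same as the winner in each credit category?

No

Prime: Millbrook 2390/4111 = 58.1%, Lakeview 122/172 = 70.9% → Lakeview
Subprime: Millbrook 69/251 = 27.5%, Lakeview 985/2670 = 36.9% → Lakeview
Near-prime: Millbrook 471/1060 = 44.4%, Lakeview 414/739 = 56.0% → Lakeview
Overall: Millbrook 2930/5422 = 54.0%, Lakeview 1521/3581 = 42.5% → Millbrook
Lakeview wins each credit group but Millbrook wins overall — the comparison reverses. Lakeview's applications skew toward subprime, which has a lower base rate.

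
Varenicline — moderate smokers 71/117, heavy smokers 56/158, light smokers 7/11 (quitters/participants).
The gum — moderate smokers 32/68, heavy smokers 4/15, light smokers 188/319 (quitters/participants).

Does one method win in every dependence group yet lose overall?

Moderate smokers: varenicline 71/117 = 60.7%, the gum 32/68 = 47.1% → varenicline
Heavy smokers: varenicline 56/158 = 35.4%, the gum 4/15 = 26.7% → varenicline
Light smokers: varenicline 7/11 = 63.6%, the gum 188/319 = 58.9% → varenicline
Overall: varenicline 134/286 = 46.9%, the gum 224/402 = 55.7% → the gum
Varenicline wins each dependence group but the gum wins overall — the comparison reverses. Varenicline's participants skew toward heavy smokers, which has a lower base rate.

Yes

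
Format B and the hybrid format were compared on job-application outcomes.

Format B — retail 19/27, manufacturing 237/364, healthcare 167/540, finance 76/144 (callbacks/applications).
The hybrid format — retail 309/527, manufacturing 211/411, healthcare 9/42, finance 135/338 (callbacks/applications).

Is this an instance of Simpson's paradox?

Yes

Retail: Format B 19/27 = 70.4%, the hybrid format 309/527 = 58.6% → Format B
Manufacturing: Format B 237/364 = 65.1%, the hybrid format 211/411 = 51.3% → Format B
Healthcare: Format B 167/540 = 30.9%, the hybrid format 9/42 = 21.4% → Format B
Finance: Format B 76/144 = 52.8%, the hybrid format 135/338 = 39.9% → Format B
Overall: Format B 499/1075 = 46.4%, the hybrid format 664/1318 = 50.4% → the hybrid format
Format B wins each industry group but the hybrid format wins overall — the comparison reverses. Format B's applications skew toward healthcare, which has a lower base rate.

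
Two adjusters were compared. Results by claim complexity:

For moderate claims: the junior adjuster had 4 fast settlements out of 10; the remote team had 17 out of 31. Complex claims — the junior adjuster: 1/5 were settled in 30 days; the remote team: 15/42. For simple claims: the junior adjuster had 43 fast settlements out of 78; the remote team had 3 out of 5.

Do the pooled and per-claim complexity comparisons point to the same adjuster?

No

Moderate: the junior adjuster 4/10 = 40.0%, the remote team 17/31 = 54.8% → the remote team
Complex: the junior adjuster 1/5 = 20.0%, the remote team 15/42 = 35.7% → the remote team
Simple: the junior adjuster 43/78 = 55.1%, the remote team 3/5 = 60.0% → the remote team
Overall: the junior adjuster 48/93 = 51.6%, the remote team 35/78 = 44.9% → the junior adjuster
The remote team wins each claim group but the junior adjuster wins overall — the comparison reverses. The remote team's claims skew toward complex, which has a lower base rate.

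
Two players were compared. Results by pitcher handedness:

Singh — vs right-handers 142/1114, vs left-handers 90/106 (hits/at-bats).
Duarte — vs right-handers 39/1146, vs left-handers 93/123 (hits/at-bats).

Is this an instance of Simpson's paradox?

No

Vs right-handers: Singh 142/1114 = 12.7%, Duarte 39/1146 = 3.4% → Singh
Vs left-handers: Singh 90/106 = 84.9%, Duarte 93/123 = 75.6% → Singh
Overall: Singh 232/1220 = 19.0%, Duarte 132/1269 = 10.4% → Singh
Singh wins overall and in every pitcher group — no reversal.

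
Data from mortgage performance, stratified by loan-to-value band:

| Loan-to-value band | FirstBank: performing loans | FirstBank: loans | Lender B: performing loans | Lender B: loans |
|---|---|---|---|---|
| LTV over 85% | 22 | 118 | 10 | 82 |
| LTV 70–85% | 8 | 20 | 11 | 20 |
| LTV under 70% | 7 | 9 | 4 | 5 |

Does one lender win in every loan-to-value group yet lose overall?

No

LTV over 85%: FirstBank 22/118 = 18.6%, Lender B 10/82 = 12.2% → FirstBank
LTV 70–85%: FirstBank 8/20 = 40.0%, Lender B 11/20 = 55.0% → Lender B
LTV under 70%: FirstBank 7/9 = 77.8%, Lender B 4/5 = 80.0% → Lender B
Overall: FirstBank 37/147 = 25.2%, Lender B 25/107 = 23.4% → FirstBank
Neither sweeps: FirstBank wins 1 of 3 groups, Lender B wins 2. FirstBank wins overall but not every group — no Simpson reversal.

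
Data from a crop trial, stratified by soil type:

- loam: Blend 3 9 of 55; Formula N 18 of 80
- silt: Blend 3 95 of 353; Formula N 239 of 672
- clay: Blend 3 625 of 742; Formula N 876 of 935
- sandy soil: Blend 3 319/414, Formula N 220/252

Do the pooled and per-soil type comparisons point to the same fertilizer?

Yes

Loam: Blend 3 9/55 = 16.4%, Formula N 18/80 = 22.5% → Formula N
Silt: Blend 3 95/353 = 26.9%, Formula N 239/672 = 35.6% → Formula N
Clay: Blend 3 625/742 = 84.2%, Formula N 876/935 = 93.7% → Formula N
Sandy soil: Blend 3 319/414 = 77.1%, Formula N 220/252 = 87.3% → Formula N
Overall: Blend 3 1048/1564 = 67.0%, Formula N 1353/1939 = 69.8% → Formula N
Formula N wins overall and in every soil group — no reversal.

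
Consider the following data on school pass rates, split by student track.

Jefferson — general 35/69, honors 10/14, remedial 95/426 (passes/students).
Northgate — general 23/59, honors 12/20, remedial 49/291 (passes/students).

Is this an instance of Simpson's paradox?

General: Jefferson 35/69 = 50.7%, Northgate 23/59 = 39.0% → Jefferson
Honors: Jefferson 10/14 = 71.4%, Northgate 12/20 = 60.0% → Jefferson
Remedial: Jefferson 95/426 = 22.3%, Northgate 49/291 = 16.8% → Jefferson
Overall: Jefferson 140/509 = 27.5%, Northgate 84/370 = 22.7% → Jefferson
Jefferson wins overall and in every student group — no reversal.

No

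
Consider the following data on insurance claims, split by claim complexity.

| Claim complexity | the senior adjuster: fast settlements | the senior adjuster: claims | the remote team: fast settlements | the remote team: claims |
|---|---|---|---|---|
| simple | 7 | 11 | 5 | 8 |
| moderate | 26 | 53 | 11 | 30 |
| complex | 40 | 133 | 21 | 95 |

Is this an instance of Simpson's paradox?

No

Simple: the senior adjuster 7/11 = 63.6%, the remote team 5/8 = 62.5% → the senior adjuster
Moderate: the senior adjuster 26/53 = 49.1%, the remote team 11/30 = 36.7% → the senior adjuster
Complex: the senior adjuster 40/133 = 30.1%, the remote team 21/95 = 22.1% → the senior adjuster
Overall: the senior adjuster 73/197 = 37.1%, the remote team 37/133 = 27.8% → the senior adjuster
The senior adjuster wins overall and in every claim group — no reversal.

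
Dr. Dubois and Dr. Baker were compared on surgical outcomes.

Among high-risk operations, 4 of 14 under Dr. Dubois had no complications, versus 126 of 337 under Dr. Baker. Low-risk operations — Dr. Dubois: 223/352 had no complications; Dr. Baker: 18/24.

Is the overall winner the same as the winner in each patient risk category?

No

High-risk: Dr. Dubois 4/14 = 28.6%, Dr. Baker 126/337 = 37.4% → Dr. Baker
Low-risk: Dr. Dubois 223/352 = 63.4%, Dr. Baker 18/24 = 75.0% → Dr. Baker
Overall: Dr. Dubois 227/366 = 62.0%, Dr. Baker 144/361 = 39.9% → Dr. Dubois
Dr. Baker wins each patient risk group but Dr. Dubois wins overall — the comparison reverses. Dr. Baker's operations skew toward high-risk, which has a lower base rate.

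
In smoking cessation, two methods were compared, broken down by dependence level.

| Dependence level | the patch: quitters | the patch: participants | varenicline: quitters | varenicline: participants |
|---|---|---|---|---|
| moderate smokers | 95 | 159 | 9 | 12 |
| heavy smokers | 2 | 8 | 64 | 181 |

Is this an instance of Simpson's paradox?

Yes

Moderate smokers: the patch 95/159 = 59.7%, varenicline 9/12 = 75.0% → varenicline
Heavy smokers: the patch 2/8 = 25.0%, varenicline 64/181 = 35.4% → varenicline
Overall: the patch 97/167 = 58.1%, varenicline 73/193 = 37.8% → the patch
Varenicline wins each dependence group but the patch wins overall — the comparison reverses. Varenicline's participants skew toward heavy smokers, which has a lower base rate.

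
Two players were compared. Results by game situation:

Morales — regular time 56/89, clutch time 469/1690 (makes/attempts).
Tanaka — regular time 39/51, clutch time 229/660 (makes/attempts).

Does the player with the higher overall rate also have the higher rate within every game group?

Regular time: Morales 56/89 = 62.9%, Tanaka 39/51 = 76.5% → Tanaka
Clutch time: Morales 469/1690 = 27.8%, Tanaka 229/660 = 34.7% → Tanaka
Overall: Morales 525/1779 = 29.5%, Tanaka 268/711 = 37.7% → Tanaka
Tanaka wins overall and in every game group — no reversal.

Yes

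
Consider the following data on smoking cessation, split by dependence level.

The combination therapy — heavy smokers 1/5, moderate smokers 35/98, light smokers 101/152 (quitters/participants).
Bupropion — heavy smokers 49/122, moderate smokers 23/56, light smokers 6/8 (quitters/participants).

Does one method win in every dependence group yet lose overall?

Yes

Heavy smokers: the combination therapy 1/5 = 20.0%, bupropion 49/122 = 40.2% → bupropion
Moderate smokers: the combination therapy 35/98 = 35.7%, bupropion 23/56 = 41.1% → bupropion
Light smokers: the combination therapy 101/152 = 66.4%, bupropion 6/8 = 75.0% → bupropion
Overall: the combination therapy 137/255 = 53.7%, bupropion 78/186 = 41.9% → the combination therapy
Bupropion wins each dependence group but the combination therapy wins overall — the comparison reverses. Bupropion's participants skew toward heavy smokers, which has a lower base rate.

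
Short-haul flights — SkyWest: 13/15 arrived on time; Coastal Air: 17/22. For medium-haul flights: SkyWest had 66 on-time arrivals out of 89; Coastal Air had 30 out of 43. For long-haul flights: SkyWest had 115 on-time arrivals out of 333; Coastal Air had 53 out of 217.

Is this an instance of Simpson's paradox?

No

Short-haul: SkyWest 13/15 = 86.7%, Coastal Air 17/22 = 77.3% → SkyWest
Medium-haul: SkyWest 66/89 = 74.2%, Coastal Air 30/43 = 69.8% → SkyWest
Long-haul: SkyWest 115/333 = 34.5%, Coastal Air 53/217 = 24.4% → SkyWest
Overall: SkyWest 194/437 = 44.4%, Coastal Air 100/282 = 35.5% → SkyWest
SkyWest wins overall and in every route group — no reversal.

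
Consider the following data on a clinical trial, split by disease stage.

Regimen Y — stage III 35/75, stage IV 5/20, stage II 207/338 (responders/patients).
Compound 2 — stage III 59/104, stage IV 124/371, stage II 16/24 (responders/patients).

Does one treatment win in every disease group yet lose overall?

Yes

Stage III: Regimen Y 35/75 = 46.7%, Compound 2 59/104 = 56.7% → Compound 2
Stage IV: Regimen Y 5/20 = 25.0%, Compound 2 124/371 = 33.4% → Compound 2
Stage II: Regimen Y 207/338 = 61.2%, Compound 2 16/24 = 66.7% → Compound 2
Overall: Regimen Y 247/433 = 57.0%, Compound 2 199/499 = 39.9% → Regimen Y
Compound 2 wins each disease group but Regimen Y wins overall — the comparison reverses. Compound 2's patients skew toward stage IV, which has a lower base rate.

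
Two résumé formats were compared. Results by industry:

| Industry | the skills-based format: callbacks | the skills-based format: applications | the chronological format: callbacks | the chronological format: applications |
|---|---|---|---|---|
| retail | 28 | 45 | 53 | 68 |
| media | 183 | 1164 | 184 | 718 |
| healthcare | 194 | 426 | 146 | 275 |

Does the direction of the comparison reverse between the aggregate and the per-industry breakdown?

Retail: the skills-based format 28/45 = 62.2%, the chronological format 53/68 = 77.9% → the chronological format
Media: the skills-based format 183/1164 = 15.7%, the chronological format 184/718 = 25.6% → the chronological format
Healthcare: the skills-based format 194/426 = 45.5%, the chronological format 146/275 = 53.1% → the chronological format
Overall: the skills-based format 405/1635 = 24.8%, the chronological format 383/1061 = 36.1% → the chronological format
The chronological format wins overall and in every industry group — no reversal.

No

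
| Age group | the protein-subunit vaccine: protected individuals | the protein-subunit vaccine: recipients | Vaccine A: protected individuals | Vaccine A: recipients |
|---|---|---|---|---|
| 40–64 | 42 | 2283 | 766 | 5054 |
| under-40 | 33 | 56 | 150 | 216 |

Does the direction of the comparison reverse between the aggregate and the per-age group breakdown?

40–64: the protein-subunit vaccine 42/2283 = 1.8%, Vaccine A 766/5054 = 15.2% → Vaccine A
Under-40: the protein-subunit vaccine 33/56 = 58.9%, Vaccine A 150/216 = 69.4% → Vaccine A
Overall: the protein-subunit vaccine 75/2339 = 3.2%, Vaccine A 916/5270 = 17.4% → Vaccine A
Vaccine A wins overall and in every age group — no reversal.

No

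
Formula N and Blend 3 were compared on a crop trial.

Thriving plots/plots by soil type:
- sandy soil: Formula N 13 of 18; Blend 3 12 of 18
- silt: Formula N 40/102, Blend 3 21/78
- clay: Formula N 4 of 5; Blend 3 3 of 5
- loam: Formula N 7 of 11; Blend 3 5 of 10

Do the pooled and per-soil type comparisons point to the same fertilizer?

Yes

Sandy soil: Formula N 13/18 = 72.2%, Blend 3 12/18 = 66.7% → Formula N
Silt: Formula N 40/102 = 39.2%, Blend 3 21/78 = 26.9% → Formula N
Clay: Formula N 4/5 = 80.0%, Blend 3 3/5 = 60.0% → Formula N
Loam: Formula N 7/11 = 63.6%, Blend 3 5/10 = 50.0% → Formula N
Overall: Formula N 64/136 = 47.1%, Blend 3 41/111 = 36.9% → Formula N
Formula N wins overall and in every soil group — no reversal.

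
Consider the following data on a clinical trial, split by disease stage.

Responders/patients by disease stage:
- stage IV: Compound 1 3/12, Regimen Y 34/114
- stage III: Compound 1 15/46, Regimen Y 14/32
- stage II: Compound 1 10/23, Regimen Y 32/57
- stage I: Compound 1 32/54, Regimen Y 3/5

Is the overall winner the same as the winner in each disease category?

No

Stage IV: Compound 1 3/12 = 25.0%, Regimen Y 34/114 = 29.8% → Regimen Y
Stage III: Compound 1 15/46 = 32.6%, Regimen Y 14/32 = 43.8% → Regimen Y
Stage II: Compound 1 10/23 = 43.5%, Regimen Y 32/57 = 56.1% → Regimen Y
Stage I: Compound 1 32/54 = 59.3%, Regimen Y 3/5 = 60.0% → Regimen Y
Overall: Compound 1 60/135 = 44.4%, Regimen Y 83/208 = 39.9% → Compound 1
Regimen Y wins each disease group but Compound 1 wins overall — the comparison reverses. Regimen Y's patients skew toward stage IV, which has a lower base rate.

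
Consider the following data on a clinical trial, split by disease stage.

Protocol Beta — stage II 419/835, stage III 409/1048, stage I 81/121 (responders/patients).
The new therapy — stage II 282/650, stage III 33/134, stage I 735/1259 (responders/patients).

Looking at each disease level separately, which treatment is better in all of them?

Protocol Beta

Stage II: Protocol Beta 419/835 = 50.2%, the new therapy 282/650 = 43.4% → Protocol Beta
Stage III: Protocol Beta 409/1048 = 39.0%, the new therapy 33/134 = 24.6% → Protocol Beta
Stage I: Protocol Beta 81/121 = 66.9%, the new therapy 735/1259 = 58.4% → Protocol Beta
Protocol Beta has the higher rate in all 3 groups.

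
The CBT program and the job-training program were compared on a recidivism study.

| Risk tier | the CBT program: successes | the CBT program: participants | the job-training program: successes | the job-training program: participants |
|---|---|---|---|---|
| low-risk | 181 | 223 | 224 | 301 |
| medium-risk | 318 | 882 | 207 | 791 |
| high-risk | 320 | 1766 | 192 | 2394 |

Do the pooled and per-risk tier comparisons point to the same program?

Yes

Low-risk: the CBT program 181/223 = 81.2%, the job-training program 224/301 = 74.4% → the CBT program
Medium-risk: the CBT program 318/882 = 36.1%, the job-training program 207/791 = 26.2% → the CBT program
High-risk: the CBT program 320/1766 = 18.1%, the job-training program 192/2394 = 8.0% → the CBT program
Overall: the CBT program 819/2871 = 28.5%, the job-training program 623/3486 = 17.9% → the CBT program
The CBT program wins overall and in every risk group — no reversal.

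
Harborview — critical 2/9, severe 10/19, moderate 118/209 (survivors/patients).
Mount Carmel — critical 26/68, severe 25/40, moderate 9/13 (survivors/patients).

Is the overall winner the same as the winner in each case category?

Critical: Harborview 2/9 = 22.2%, Mount Carmel 26/68 = 38.2% → Mount Carmel
Severe: Harborview 10/19 = 52.6%, Mount Carmel 25/40 = 62.5% → Mount Carmel
Moderate: Harborview 118/209 = 56.5%, Mount Carmel 9/13 = 69.2% → Mount Carmel
Overall: Harborview 130/237 = 54.9%, Mount Carmel 60/121 = 49.6% → Harborview
Mount Carmel wins each case group but Harborview wins overall — the comparison reverses. Mount Carmel's patients skew toward critical, which has a lower base rate.

No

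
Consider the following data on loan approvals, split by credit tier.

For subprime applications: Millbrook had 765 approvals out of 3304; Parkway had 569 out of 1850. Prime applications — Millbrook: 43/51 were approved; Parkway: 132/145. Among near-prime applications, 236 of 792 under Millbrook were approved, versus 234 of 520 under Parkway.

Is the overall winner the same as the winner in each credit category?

Subprime: Millbrook 765/3304 = 23.2%, Parkway 569/1850 = 30.8% → Parkway
Prime: Millbrook 43/51 = 84.3%, Parkway 132/145 = 91.0% → Parkway
Near-prime: Millbrook 236/792 = 29.8%, Parkway 234/520 = 45.0% → Parkway
Overall: Millbrook 1044/4147 = 25.2%, Parkway 935/2515 = 37.2% → Parkway
Parkway wins overall and in every credit group — no reversal.

Yes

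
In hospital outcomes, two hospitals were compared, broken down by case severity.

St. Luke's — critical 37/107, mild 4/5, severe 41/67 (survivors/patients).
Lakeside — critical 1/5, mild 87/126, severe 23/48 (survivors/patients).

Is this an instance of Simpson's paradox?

Yes

Critical: St. Luke's 37/107 = 34.6%, Lakeside 1/5 = 20.0% → St. Luke's
Mild: St. Luke's 4/5 = 80.0%, Lakeside 87/126 = 69.0% → St. Luke's
Severe: St. Luke's 41/67 = 61.2%, Lakeside 23/48 = 47.9% → St. Luke's
Overall: St. Luke's 82/179 = 45.8%, Lakeside 111/179 = 62.0% → Lakeside
St. Luke's wins each case group but Lakeside wins overall — the comparison reverses. St. Luke's's patients skew toward critical, which has a lower base rate.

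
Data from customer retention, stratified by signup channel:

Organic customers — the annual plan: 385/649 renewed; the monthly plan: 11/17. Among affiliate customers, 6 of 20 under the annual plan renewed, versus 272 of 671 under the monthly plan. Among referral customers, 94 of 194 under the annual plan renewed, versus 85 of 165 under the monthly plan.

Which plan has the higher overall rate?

the annual plan

Organic: the annual plan 385/649 = 59.3%, the monthly plan 11/17 = 64.7% → the monthly plan
Affiliate: the annual plan 6/20 = 30.0%, the monthly plan 272/671 = 40.5% → the monthly plan
Referral: the annual plan 94/194 = 48.5%, the monthly plan 85/165 = 51.5% → the monthly plan
Overall: the annual plan 485/863 = 56.2%, the monthly plan 368/853 = 43.1% → the annual plan
(The monthly plan wins every signup group but the annual plan wins overall — the monthly plan's customers skew toward the low-rate affiliate group.)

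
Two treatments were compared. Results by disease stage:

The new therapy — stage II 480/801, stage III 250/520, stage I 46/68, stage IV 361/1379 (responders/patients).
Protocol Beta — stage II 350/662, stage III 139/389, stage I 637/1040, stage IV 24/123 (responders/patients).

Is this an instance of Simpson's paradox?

Yes

Stage II: the new therapy 480/801 = 59.9%, Protocol Beta 350/662 = 52.9% → the new therapy
Stage III: the new therapy 250/520 = 48.1%, Protocol Beta 139/389 = 35.7% → the new therapy
Stage I: the new therapy 46/68 = 67.6%, Protocol Beta 637/1040 = 61.2% → the new therapy
Stage IV: the new therapy 361/1379 = 26.2%, Protocol Beta 24/123 = 19.5% → the new therapy
Overall: the new therapy 1137/2768 = 41.1%, Protocol Beta 1150/2214 = 51.9% → Protocol Beta
The new therapy wins each disease group but Protocol Beta wins overall — the comparison reverses. The new therapy's patients skew toward stage IV, which has a lower base rate.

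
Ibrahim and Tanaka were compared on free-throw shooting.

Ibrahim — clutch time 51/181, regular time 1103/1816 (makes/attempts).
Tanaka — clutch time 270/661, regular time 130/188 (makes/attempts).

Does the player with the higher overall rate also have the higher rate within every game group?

No

Clutch time: Ibrahim 51/181 = 28.2%, Tanaka 270/661 = 40.8% → Tanaka
Regular time: Ibrahim 1103/1816 = 60.7%, Tanaka 130/188 = 69.1% → Tanaka
Overall: Ibrahim 1154/1997 = 57.8%, Tanaka 400/849 = 47.1% → Ibrahim
Tanaka wins each game group but Ibrahim wins overall — the comparison reverses. Tanaka's attempts skew toward clutch time, which has a lower base rate.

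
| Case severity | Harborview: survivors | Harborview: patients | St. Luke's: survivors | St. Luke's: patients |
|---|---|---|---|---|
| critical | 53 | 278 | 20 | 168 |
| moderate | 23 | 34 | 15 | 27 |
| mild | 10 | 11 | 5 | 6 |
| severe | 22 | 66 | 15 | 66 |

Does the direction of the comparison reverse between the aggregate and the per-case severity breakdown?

No

Critical: Harborview 53/278 = 19.1%, St. Luke's 20/168 = 11.9% → Harborview
Moderate: Harborview 23/34 = 67.6%, St. Luke's 15/27 = 55.6% → Harborview
Mild: Harborview 10/11 = 90.9%, St. Luke's 5/6 = 83.3% → Harborview
Severe: Harborview 22/66 = 33.3%, St. Luke's 15/66 = 22.7% → Harborview
Overall: Harborview 108/389 = 27.8%, St. Luke's 55/267 = 20.6% → Harborview
Harborview wins overall and in every case group — no reversal.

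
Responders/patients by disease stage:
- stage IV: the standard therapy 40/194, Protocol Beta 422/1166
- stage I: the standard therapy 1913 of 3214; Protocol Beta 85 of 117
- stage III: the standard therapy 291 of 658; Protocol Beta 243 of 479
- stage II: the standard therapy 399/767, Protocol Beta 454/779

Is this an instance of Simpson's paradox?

Yes

Stage IV: the standard therapy 40/194 = 20.6%, Protocol Beta 422/1166 = 36.2% → Protocol Beta
Stage I: the standard therapy 1913/3214 = 59.5%, Protocol Beta 85/117 = 72.6% → Protocol Beta
Stage III: the standard therapy 291/658 = 44.2%, Protocol Beta 243/479 = 50.7% → Protocol Beta
Stage II: the standard therapy 399/767 = 52.0%, Protocol Beta 454/779 = 58.3% → Protocol Beta
Overall: the standard therapy 2643/4833 = 54.7%, Protocol Beta 1204/2541 = 47.4% → the standard therapy
Protocol Beta wins each disease group but the standard therapy wins overall — the comparison reverses. Protocol Beta's patients skew toward stage IV, which has a lower base rate.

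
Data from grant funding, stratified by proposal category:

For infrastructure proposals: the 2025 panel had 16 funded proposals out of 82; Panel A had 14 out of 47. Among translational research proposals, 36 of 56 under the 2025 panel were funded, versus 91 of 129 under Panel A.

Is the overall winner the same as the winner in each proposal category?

Yes

Infrastructure: the 2025 panel 16/82 = 19.5%, Panel A 14/47 = 29.8% → Panel A
Translational research: the 2025 panel 36/56 = 64.3%, Panel A 91/129 = 70.5% → Panel A
Overall: the 2025 panel 52/138 = 37.7%, Panel A 105/176 = 59.7% → Panel A
Panel A wins overall and in every proposal group — no reversal.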